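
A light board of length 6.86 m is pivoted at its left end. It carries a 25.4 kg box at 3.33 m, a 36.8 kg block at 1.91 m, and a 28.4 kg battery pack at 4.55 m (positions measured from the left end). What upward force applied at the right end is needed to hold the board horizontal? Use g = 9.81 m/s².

Sum moments about the left end (the unknown pivot reaction has zero arm there).
Box: 25.4 × 9.81 = 249.2 N down at 3.33 m → arm 3.33 m, τ = 249.2 × 3.33 = 829.8 N·m clockwise.
Block: 36.8 × 9.81 = 361 N down at 1.91 m → arm 1.91 m, τ = 361 × 1.91 = 689.5 N·m clockwise.
Battery pack: 28.4 × 9.81 = 278.6 N down at 4.55 m → arm 4.55 m, τ = 278.6 × 4.55 = 1268 N·m clockwise.
Net moment of the loads = 2787 N·m clockwise.
The upward force F acts at the right end, arm 6.86 m, giving F × 6.86 counterclockwise.
Στ = 0 ⇒ F × 6.86 = 2787 ⇒ F = 2787 / 6.86 = 406 N.

F ≈ 406 N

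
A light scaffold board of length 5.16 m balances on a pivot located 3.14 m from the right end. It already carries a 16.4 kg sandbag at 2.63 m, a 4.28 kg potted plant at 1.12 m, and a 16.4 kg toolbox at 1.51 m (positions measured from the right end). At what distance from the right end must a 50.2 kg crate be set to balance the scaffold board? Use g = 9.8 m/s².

About the pivot (at 3.14 m from the right end):
Sandbag: 16.4 × 9.8 = 160.7 N down at 2.63 m → arm 0.51 m, τ = 160.7 × 0.51 = 81.96 N·m clockwise.
Potted plant: 4.28 × 9.8 = 41.94 N down at 1.12 m → arm 2.02 m, τ = 41.94 × 2.02 = 84.72 N·m clockwise.
Toolbox: 16.4 × 9.8 = 160.7 N down at 1.51 m → arm 1.63 m, τ = 160.7 × 1.63 = 261.9 N·m clockwise.
Net moment of existing loads = 428.6 N·m clockwise.
The crate weighs 50.2 × 9.8 = 492 N and must supply an equal counterclockwise moment, so its lever arm about the pivot is 428.6 / 492 = 0.871 m.
That puts it at 3.14 + 0.871 = 4.01 m from the right end.

x ≈ 4.01 m from the right end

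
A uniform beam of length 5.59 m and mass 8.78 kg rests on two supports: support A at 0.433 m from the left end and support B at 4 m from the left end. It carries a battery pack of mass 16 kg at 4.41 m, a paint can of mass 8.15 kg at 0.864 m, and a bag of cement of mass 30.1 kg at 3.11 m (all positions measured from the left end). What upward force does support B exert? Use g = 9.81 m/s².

Taking torques about support A:
Beam weight: 8.78 × 9.81 = 86.13 N down at 2.795 m → arm 2.362 m, τ = 86.13 × 2.362 = 203.4 N·m clockwise.
Battery pack: 16 × 9.81 = 157 N down at 4.41 m → arm 3.977 m, τ = 157 × 3.977 = 624.4 N·m clockwise.
Paint can: 8.15 × 9.81 = 79.95 N down at 0.864 m → arm 0.431 m, τ = 79.95 × 0.431 = 34.46 N·m clockwise.
Bag of cement: 30.1 × 9.81 = 295.3 N down at 3.11 m → arm 2.677 m, τ = 295.3 × 2.677 = 790.5 N·m clockwise.
Net load moment about support A = 1653 N·m clockwise.
Reaction R at support B is upward at 4 m, arm 3.567 m → moment R × 3.567 counterclockwise.
Balancing moments: R × 3.567 = 1653, giving R = 463 N.

R_B ≈ 463 N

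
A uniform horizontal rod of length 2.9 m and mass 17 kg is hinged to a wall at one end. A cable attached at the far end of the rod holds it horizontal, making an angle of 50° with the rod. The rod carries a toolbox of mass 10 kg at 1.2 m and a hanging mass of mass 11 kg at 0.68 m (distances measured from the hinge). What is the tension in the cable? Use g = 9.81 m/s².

T ≈ 195 N

About the hinge:
Beam weight: 17 × 9.81 = 166.8 N down at 1.45 m → arm 1.45 m, τ = 166.8 × 1.45 = 241.9 N·m clockwise.
Toolbox: 10 × 9.81 = 98.1 N down at 1.2 m → arm 1.2 m, τ = 98.1 × 1.2 = 117.7 N·m clockwise.
Hanging mass: 11 × 9.81 = 107.9 N down at 0.68 m → arm 0.68 m, τ = 107.9 × 0.68 = 73.37 N·m clockwise.
Total clockwise load moment = 433 N·m.
The cable tension T acts at 2.9 m; only its component perpendicular to the rod, T sinθ, produces torque. sin 50° = 0.766.
For rotational equilibrium, T × 2.9 × 0.766 = 433, so T = 433 / 2.221 = 195 N.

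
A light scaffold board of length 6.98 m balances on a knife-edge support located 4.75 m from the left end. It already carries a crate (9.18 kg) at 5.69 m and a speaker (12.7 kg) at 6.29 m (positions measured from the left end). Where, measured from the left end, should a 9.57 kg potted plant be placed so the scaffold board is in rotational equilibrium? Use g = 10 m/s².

About the knife-edge support (at 4.75 m from the left end):
Crate: 9.18 × 10 = 91.8 N down at 5.69 m → arm 0.94 m, τ = 91.8 × 0.94 = 86.29 N·m clockwise.
Speaker: 12.7 × 10 = 127 N down at 6.29 m → arm 1.54 m, τ = 127 × 1.54 = 195.6 N·m clockwise.
Net moment of existing loads = 281.9 N·m clockwise.
The potted plant weighs 9.57 × 10 = 95.7 N and must supply an equal counterclockwise moment, so its lever arm about the knife-edge support is 281.9 / 95.7 = 2.95 m.
That puts it at 4.75 − 2.95 = 1.8 m from the left end.

x ≈ 1.8 m from the left end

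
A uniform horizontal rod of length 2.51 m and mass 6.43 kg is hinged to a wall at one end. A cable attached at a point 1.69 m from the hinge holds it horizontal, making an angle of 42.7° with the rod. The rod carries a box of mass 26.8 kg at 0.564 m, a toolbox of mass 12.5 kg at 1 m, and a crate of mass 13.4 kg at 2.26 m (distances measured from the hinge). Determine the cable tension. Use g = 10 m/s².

T ≈ 576 N

Sum moments about the hinge (the unknown hinge reaction has zero arm there).
Beam weight: 6.43 × 10 = 64.3 N down at 1.255 m → arm 1.255 m, τ = 64.3 × 1.255 = 80.7 N·m clockwise.
Box: 26.8 × 10 = 268 N down at 0.564 m → arm 0.564 m, τ = 268 × 0.564 = 151.2 N·m clockwise.
Toolbox: 12.5 × 10 = 125 N down at 1 m → arm 1 m, τ = 125 × 1 = 125 N·m clockwise.
Crate: 13.4 × 10 = 134 N down at 2.26 m → arm 2.26 m, τ = 134 × 2.26 = 302.8 N·m clockwise.
Total clockwise load moment = 659.7 N·m.
The cable tension T acts at 1.69 m; only its component perpendicular to the rod, T sinθ, produces torque. sin 42.7° = 0.6782.
Setting net torque to zero: T × 1.69 × 0.6782 = 659.7 → T = 659.7 / 1.146 = 576 N.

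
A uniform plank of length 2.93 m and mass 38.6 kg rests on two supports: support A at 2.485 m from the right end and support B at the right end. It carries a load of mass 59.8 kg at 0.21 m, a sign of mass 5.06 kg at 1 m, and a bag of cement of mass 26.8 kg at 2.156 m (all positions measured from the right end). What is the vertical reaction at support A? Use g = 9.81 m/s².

About support B:
Beam weight: 38.6 × 9.81 = 378.7 N down at 1.465 m → arm 1.465 m, τ = 378.7 × 1.465 = 554.8 N·m counterclockwise.
Load: 59.8 × 9.81 = 586.6 N down at 0.21 m → arm 0.21 m, τ = 586.6 × 0.21 = 123.2 N·m counterclockwise.
Sign: 5.06 × 9.81 = 49.64 N down at 1 m → arm 1 m, τ = 49.64 × 1 = 49.64 N·m counterclockwise.
Bag of cement: 26.8 × 9.81 = 262.9 N down at 2.156 m → arm 2.156 m, τ = 262.9 × 2.156 = 566.8 N·m counterclockwise.
Net load moment about support B = 1294 N·m counterclockwise.
Reaction R at support A is upward at 2.485 m, arm 2.485 m → moment R × 2.485 clockwise.
Balancing moments: R × 2.485 = 1294, giving R = 521 N.

R_A ≈ 521 N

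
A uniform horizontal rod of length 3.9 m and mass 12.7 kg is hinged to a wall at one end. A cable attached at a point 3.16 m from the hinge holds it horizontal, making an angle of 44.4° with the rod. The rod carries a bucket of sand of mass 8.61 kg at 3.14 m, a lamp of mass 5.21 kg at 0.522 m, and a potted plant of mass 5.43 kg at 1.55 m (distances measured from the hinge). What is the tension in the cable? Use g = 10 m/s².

Take moments about the hinge.
Beam weight: 12.7 × 10 = 127 N down at 1.95 m → arm 1.95 m, τ = 127 × 1.95 = 247.7 N·m clockwise.
Bucket of sand: 8.61 × 10 = 86.1 N down at 3.14 m → arm 3.14 m, τ = 86.1 × 3.14 = 270.4 N·m clockwise.
Lamp: 5.21 × 10 = 52.1 N down at 0.522 m → arm 0.522 m, τ = 52.1 × 0.522 = 27.2 N·m clockwise.
Potted plant: 5.43 × 10 = 54.3 N down at 1.55 m → arm 1.55 m, τ = 54.3 × 1.55 = 84.16 N·m clockwise.
Total clockwise load moment = 629.5 N·m.
The cable tension T acts at 3.16 m; only its component perpendicular to the rod, T sinθ, produces torque. sin 44.4° = 0.6997.
Balancing moments: T × 3.16 × 0.6997 = 629.5, giving T = 629.5 / 2.211 = 285 N.

T ≈ 285 N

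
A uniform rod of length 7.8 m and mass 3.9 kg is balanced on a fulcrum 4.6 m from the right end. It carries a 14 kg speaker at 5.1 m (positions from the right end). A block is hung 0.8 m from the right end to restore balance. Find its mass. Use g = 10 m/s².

About the fulcrum (at 4.6 m from the right end):
Beam weight: 3.9 × 10 = 39 N down at 3.9 m → arm 0.7 m, τ = 39 × 0.7 = 27.3 N·m clockwise.
Speaker: 14 × 10 = 140 N down at 5.1 m → arm 0.5 m, τ = 140 × 0.5 = 70 N·m counterclockwise.
Net moment of known loads = 42.7 N·m counterclockwise.
An unknown mass m at 0.8 m has arm 3.8 m; its moment is m·g·3.8 clockwise.
Στ = 0 ⇒ m × 10 × 3.8 = 42.7 ⇒ m = 42.7 / (10 × 3.8) = 1.12 kg.

m ≈ 1.12 kg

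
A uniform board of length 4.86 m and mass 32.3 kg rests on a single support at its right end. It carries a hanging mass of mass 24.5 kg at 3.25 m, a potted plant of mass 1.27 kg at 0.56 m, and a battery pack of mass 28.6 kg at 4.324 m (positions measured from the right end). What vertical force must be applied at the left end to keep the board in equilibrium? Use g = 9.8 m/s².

About the right end:
Beam weight: 32.3 × 9.8 = 316.5 N down at 2.43 m → arm 2.43 m, τ = 316.5 × 2.43 = 769.1 N·m counterclockwise.
Hanging mass: 24.5 × 9.8 = 240.1 N down at 3.25 m → arm 3.25 m, τ = 240.1 × 3.25 = 780.3 N·m counterclockwise.
Potted plant: 1.27 × 9.8 = 12.45 N down at 0.56 m → arm 0.56 m, τ = 12.45 × 0.56 = 6.972 N·m counterclockwise.
Battery pack: 28.6 × 9.8 = 280.3 N down at 4.324 m → arm 4.324 m, τ = 280.3 × 4.324 = 1212 N·m counterclockwise.
Net moment of the loads = 2768 N·m counterclockwise.
The upward force F acts at the left end, arm 4.86 m, giving F × 4.86 clockwise.
Setting net torque to zero: F × 4.86 = 2768 → F = 2768 / 4.86 = 570 N.

F ≈ 570 N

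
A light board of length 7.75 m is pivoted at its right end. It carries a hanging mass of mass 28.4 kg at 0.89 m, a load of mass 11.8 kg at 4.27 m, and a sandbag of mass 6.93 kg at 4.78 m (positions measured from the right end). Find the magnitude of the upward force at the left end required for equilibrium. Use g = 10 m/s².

F ≈ 140 N

About the right end:
Hanging mass: 28.4 × 10 = 284 N down at 0.89 m → arm 0.89 m, τ = 284 × 0.89 = 252.8 N·m counterclockwise.
Load: 11.8 × 10 = 118 N down at 4.27 m → arm 4.27 m, τ = 118 × 4.27 = 503.9 N·m counterclockwise.
Sandbag: 6.93 × 10 = 69.3 N down at 4.78 m → arm 4.78 m, τ = 69.3 × 4.78 = 331.3 N·m counterclockwise.
Net moment of the loads = 1088 N·m counterclockwise.
The upward force F acts at the left end, arm 7.75 m, giving F × 7.75 clockwise.
Setting net torque to zero: F × 7.75 = 1088 → F = 1088 / 7.75 = 140 N.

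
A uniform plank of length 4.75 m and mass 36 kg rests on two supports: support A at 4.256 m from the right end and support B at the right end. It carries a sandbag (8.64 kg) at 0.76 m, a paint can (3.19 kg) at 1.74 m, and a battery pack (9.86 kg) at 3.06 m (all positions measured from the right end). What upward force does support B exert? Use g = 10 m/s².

Take moments about support A.
Beam weight: 36 × 10 = 360 N down at 2.375 m → arm 1.881 m, τ = 360 × 1.881 = 677.2 N·m clockwise.
Sandbag: 8.64 × 10 = 86.4 N down at 0.76 m → arm 3.496 m, τ = 86.4 × 3.496 = 302.1 N·m clockwise.
Paint can: 3.19 × 10 = 31.9 N down at 1.74 m → arm 2.516 m, τ = 31.9 × 2.516 = 80.26 N·m clockwise.
Battery pack: 9.86 × 10 = 98.6 N down at 3.06 m → arm 1.196 m, τ = 98.6 × 1.196 = 117.9 N·m clockwise.
Net load moment about support A = 1177 N·m clockwise.
Reaction R at support B is upward at 0 m, arm 4.256 m → moment R × 4.256 counterclockwise.
Setting net torque to zero: R × 4.256 = 1177 → R = 277 N.

R_B ≈ 277 N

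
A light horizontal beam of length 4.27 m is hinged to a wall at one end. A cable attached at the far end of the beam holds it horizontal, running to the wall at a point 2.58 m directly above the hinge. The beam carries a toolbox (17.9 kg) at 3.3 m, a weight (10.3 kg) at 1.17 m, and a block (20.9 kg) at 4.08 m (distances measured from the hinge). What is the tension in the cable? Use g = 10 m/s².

T ≈ 708 N

Choose the hinge as the axis so the unknown hinge reaction has zero arm there.
Toolbox: 17.9 × 10 = 179 N down at 3.3 m → arm 3.3 m, τ = 179 × 3.3 = 590.7 N·m clockwise.
Weight: 10.3 × 10 = 103 N down at 1.17 m → arm 1.17 m, τ = 103 × 1.17 = 120.5 N·m clockwise.
Block: 20.9 × 10 = 209 N down at 4.08 m → arm 4.08 m, τ = 209 × 4.08 = 852.7 N·m clockwise.
Total clockwise load moment = 1564 N·m.
The cable tension T acts at 4.27 m; only its component perpendicular to the beam, T sinθ, produces torque. sinθ = h/√(h²+d²) = 2.58/√(2.58²+4.27²) = 0.5171.
For rotational equilibrium, T × 4.27 × 0.5171 = 1564, so T = 1564 / 2.208 = 708 N.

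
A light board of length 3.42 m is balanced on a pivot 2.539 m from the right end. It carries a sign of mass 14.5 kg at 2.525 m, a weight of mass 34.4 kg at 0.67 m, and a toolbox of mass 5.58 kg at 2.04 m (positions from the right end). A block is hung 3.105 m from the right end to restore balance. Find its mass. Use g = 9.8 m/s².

Sum moments about the pivot (at 2.539 m from the right end) (the support reaction has zero arm there).
Sign: 14.5 × 9.8 = 142.1 N down at 2.525 m → arm 0.014 m, τ = 142.1 × 0.014 = 1.989 N·m clockwise.
Weight: 34.4 × 9.8 = 337.1 N down at 0.67 m → arm 1.869 m, τ = 337.1 × 1.869 = 630 N·m clockwise.
Toolbox: 5.58 × 9.8 = 54.68 N down at 2.04 m → arm 0.499 m, τ = 54.68 × 0.499 = 27.29 N·m clockwise.
Net moment of known loads = 659.3 N·m clockwise.
An unknown mass m at 3.105 m has arm 0.566 m; its moment is m·g·0.566 counterclockwise.
Balancing moments: m × 9.8 × 0.566 = 659.3, giving m = 659.3 / (9.8 × 0.566) = 119 kg.

m ≈ 119 kg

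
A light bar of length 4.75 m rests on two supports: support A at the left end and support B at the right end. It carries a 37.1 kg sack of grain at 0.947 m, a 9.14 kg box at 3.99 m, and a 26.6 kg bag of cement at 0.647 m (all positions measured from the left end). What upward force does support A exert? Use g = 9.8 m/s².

R_A ≈ 531 N

Take moments about support B.
Sack of grain: 37.1 × 9.8 = 363.6 N down at 0.947 m → arm 3.803 m, τ = 363.6 × 3.803 = 1383 N·m counterclockwise.
Box: 9.14 × 9.8 = 89.57 N down at 3.99 m → arm 0.76 m, τ = 89.57 × 0.76 = 68.07 N·m counterclockwise.
Bag of cement: 26.6 × 9.8 = 260.7 N down at 0.647 m → arm 4.103 m, τ = 260.7 × 4.103 = 1070 N·m counterclockwise.
Net load moment about support B = 2521 N·m counterclockwise.
Reaction R at support A is upward at 0 m, arm 4.75 m → moment R × 4.75 clockwise.
Setting net torque to zero: R × 4.75 = 2521 → R = 531 N.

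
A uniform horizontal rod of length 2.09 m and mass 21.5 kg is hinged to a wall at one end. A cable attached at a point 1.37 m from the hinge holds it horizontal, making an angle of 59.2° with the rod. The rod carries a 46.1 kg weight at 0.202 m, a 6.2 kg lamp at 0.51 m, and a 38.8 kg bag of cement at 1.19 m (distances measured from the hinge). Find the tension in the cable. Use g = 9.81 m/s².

T ≈ 676 N

Taking torques about the hinge:
Beam weight: 21.5 × 9.81 = 210.9 N down at 1.045 m → arm 1.045 m, τ = 210.9 × 1.045 = 220.4 N·m clockwise.
Weight: 46.1 × 9.81 = 452.2 N down at 0.202 m → arm 0.202 m, τ = 452.2 × 0.202 = 91.34 N·m clockwise.
Lamp: 6.2 × 9.81 = 60.82 N down at 0.51 m → arm 0.51 m, τ = 60.82 × 0.51 = 31.02 N·m clockwise.
Bag of cement: 38.8 × 9.81 = 380.6 N down at 1.19 m → arm 1.19 m, τ = 380.6 × 1.19 = 452.9 N·m clockwise.
Total clockwise load moment = 795.7 N·m.
The cable tension T acts at 1.37 m; only its component perpendicular to the rod, T sinθ, produces torque. sin 59.2° = 0.859.
Balancing moments: T × 1.37 × 0.859 = 795.7, giving T = 795.7 / 1.177 = 676 N.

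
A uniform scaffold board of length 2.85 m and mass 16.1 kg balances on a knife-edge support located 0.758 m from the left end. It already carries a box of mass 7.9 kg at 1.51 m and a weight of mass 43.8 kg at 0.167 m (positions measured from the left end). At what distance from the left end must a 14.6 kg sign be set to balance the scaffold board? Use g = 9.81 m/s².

x ≈ 1.39 m from the left end

Take moments about the knife-edge support (at 0.758 m from the left end).
Beam weight: 16.1 × 9.81 = 157.9 N down at 1.425 m → arm 0.667 m, τ = 157.9 × 0.667 = 105.3 N·m clockwise.
Box: 7.9 × 9.81 = 77.5 N down at 1.51 m → arm 0.752 m, τ = 77.5 × 0.752 = 58.28 N·m clockwise.
Weight: 43.8 × 9.81 = 429.7 N down at 0.167 m → arm 0.591 m, τ = 429.7 × 0.591 = 254 N·m counterclockwise.
Net moment of existing loads = 90.42 N·m counterclockwise.
The sign weighs 14.6 × 9.81 = 143.2 N and must supply an equal clockwise moment, so its lever arm about the knife-edge support is 90.42 / 143.2 = 0.631 m.
That puts it at 0.758 + 0.631 = 1.39 m from the left end.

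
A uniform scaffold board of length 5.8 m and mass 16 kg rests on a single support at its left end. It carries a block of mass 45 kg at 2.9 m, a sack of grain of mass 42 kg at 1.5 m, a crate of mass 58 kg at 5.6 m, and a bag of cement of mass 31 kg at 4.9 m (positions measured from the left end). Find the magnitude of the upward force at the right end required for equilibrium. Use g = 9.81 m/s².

F ≈ 1210 N

Choose the left end as the axis so the unknown pivot reaction has zero arm there.
Beam weight: 16 × 9.81 = 157 N down at 2.9 m → arm 2.9 m, τ = 157 × 2.9 = 455.3 N·m clockwise.
Block: 45 × 9.81 = 441.5 N down at 2.9 m → arm 2.9 m, τ = 441.5 × 2.9 = 1280 N·m clockwise.
Sack of grain: 42 × 9.81 = 412 N down at 1.5 m → arm 1.5 m, τ = 412 × 1.5 = 618 N·m clockwise.
Crate: 58 × 9.81 = 569 N down at 5.6 m → arm 5.6 m, τ = 569 × 5.6 = 3186 N·m clockwise.
Bag of cement: 31 × 9.81 = 304.1 N down at 4.9 m → arm 4.9 m, τ = 304.1 × 4.9 = 1490 N·m clockwise.
Net moment of the loads = 7029 N·m clockwise.
The upward force F acts at the right end, arm 5.8 m, giving F × 5.8 counterclockwise.
Στ = 0 ⇒ F × 5.8 = 7029 ⇒ F = 7029 / 5.8 = 1210 N.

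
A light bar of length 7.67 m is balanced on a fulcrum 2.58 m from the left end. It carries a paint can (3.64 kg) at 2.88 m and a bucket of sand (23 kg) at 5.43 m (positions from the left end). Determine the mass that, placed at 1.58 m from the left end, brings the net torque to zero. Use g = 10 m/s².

m ≈ 66.6 kg

Take moments about the fulcrum (at 2.58 m from the left end).
Paint can: 3.64 × 10 = 36.4 N down at 2.88 m → arm 0.3 m, τ = 36.4 × 0.3 = 10.92 N·m clockwise.
Bucket of sand: 23 × 10 = 230 N down at 5.43 m → arm 2.85 m, τ = 230 × 2.85 = 655.5 N·m clockwise.
Net moment of known loads = 666.4 N·m clockwise.
An unknown mass m at 1.58 m has arm 1 m; its moment is m·g·1 counterclockwise.
Setting net torque to zero: m × 10 × 1 = 666.4 → m = 666.4 / (10 × 1) = 66.6 kg.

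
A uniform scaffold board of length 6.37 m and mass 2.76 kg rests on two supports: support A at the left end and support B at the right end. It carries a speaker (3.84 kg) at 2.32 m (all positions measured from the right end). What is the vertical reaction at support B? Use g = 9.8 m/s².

Take moments about support A.
Beam weight: 2.76 × 9.8 = 27.05 N down at 3.185 m → arm 3.185 m, τ = 27.05 × 3.185 = 86.15 N·m clockwise.
Speaker: 3.84 × 9.8 = 37.63 N down at 2.32 m → arm 4.05 m, τ = 37.63 × 4.05 = 152.4 N·m clockwise.
Net load moment about support A = 238.6 N·m clockwise.
Reaction R at support B is upward at 0 m, arm 6.37 m → moment R × 6.37 counterclockwise.
Setting net torque to zero: R × 6.37 = 238.6 → R = 37.5 N.

R_B ≈ 37.5 N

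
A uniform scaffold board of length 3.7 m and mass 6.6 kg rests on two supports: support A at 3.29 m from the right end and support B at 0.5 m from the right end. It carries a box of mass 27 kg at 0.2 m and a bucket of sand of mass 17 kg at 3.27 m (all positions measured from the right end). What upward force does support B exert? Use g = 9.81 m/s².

Choose support A as the axis so its reaction then has zero moment arm.
Beam weight: 6.6 × 9.81 = 64.75 N down at 1.85 m → arm 1.44 m, τ = 64.75 × 1.44 = 93.24 N·m clockwise.
Box: 27 × 9.81 = 264.9 N down at 0.2 m → arm 3.09 m, τ = 264.9 × 3.09 = 818.5 N·m clockwise.
Bucket of sand: 17 × 9.81 = 166.8 N down at 3.27 m → arm 0.02 m, τ = 166.8 × 0.02 = 3.336 N·m clockwise.
Net load moment about support A = 915.1 N·m clockwise.
Reaction R at support B is upward at 0.5 m, arm 2.79 m → moment R × 2.79 counterclockwise.
Setting net torque to zero: R × 2.79 = 915.1 → R = 328 N.

R_B ≈ 328 N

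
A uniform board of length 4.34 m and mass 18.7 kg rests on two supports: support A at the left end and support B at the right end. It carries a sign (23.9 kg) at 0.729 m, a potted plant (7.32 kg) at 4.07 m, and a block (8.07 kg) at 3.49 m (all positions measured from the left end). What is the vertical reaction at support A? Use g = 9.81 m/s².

Take moments about support B.
Beam weight: 18.7 × 9.81 = 183.4 N down at 2.17 m → arm 2.17 m, τ = 183.4 × 2.17 = 398 N·m counterclockwise.
Sign: 23.9 × 9.81 = 234.5 N down at 0.729 m → arm 3.611 m, τ = 234.5 × 3.611 = 846.8 N·m counterclockwise.
Potted plant: 7.32 × 9.81 = 71.81 N down at 4.07 m → arm 0.27 m, τ = 71.81 × 0.27 = 19.39 N·m counterclockwise.
Block: 8.07 × 9.81 = 79.17 N down at 3.49 m → arm 0.85 m, τ = 79.17 × 0.85 = 67.29 N·m counterclockwise.
Net load moment about support B = 1331 N·m counterclockwise.
Reaction R at support A is upward at 0 m, arm 4.34 m → moment R × 4.34 clockwise.
Balancing moments: R × 4.34 = 1331, giving R = 307 N.

R_A ≈ 307 N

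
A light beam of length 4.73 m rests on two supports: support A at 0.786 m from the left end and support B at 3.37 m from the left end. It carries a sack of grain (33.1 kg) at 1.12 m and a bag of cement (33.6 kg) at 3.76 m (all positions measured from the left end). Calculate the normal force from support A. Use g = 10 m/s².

Taking torques about support B:
Sack of grain: 33.1 × 10 = 331 N down at 1.12 m → arm 2.25 m, τ = 331 × 2.25 = 744.8 N·m counterclockwise.
Bag of cement: 33.6 × 10 = 336 N down at 3.76 m → arm 0.39 m, τ = 336 × 0.39 = 131 N·m clockwise.
Net load moment about support B = 613.8 N·m counterclockwise.
Reaction R at support A is upward at 0.786 m, arm 2.584 m → moment R × 2.584 clockwise.
Setting net torque to zero: R × 2.584 = 613.8 → R = 238 N.

R_A ≈ 238 N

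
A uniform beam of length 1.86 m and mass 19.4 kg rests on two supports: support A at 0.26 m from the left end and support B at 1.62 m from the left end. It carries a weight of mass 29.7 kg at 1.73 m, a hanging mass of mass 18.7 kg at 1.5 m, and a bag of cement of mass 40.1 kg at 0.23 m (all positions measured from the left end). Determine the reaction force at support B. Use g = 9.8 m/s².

R_B ≈ 567 N

Sum moments about support A (its reaction then has zero moment arm).
Beam weight: 19.4 × 9.8 = 190.1 N down at 0.93 m → arm 0.67 m, τ = 190.1 × 0.67 = 127.4 N·m clockwise.
Weight: 29.7 × 9.8 = 291.1 N down at 1.73 m → arm 1.47 m, τ = 291.1 × 1.47 = 427.9 N·m clockwise.
Hanging mass: 18.7 × 9.8 = 183.3 N down at 1.5 m → arm 1.24 m, τ = 183.3 × 1.24 = 227.3 N·m clockwise.
Bag of cement: 40.1 × 9.8 = 393 N down at 0.23 m → arm 0.03 m, τ = 393 × 0.03 = 11.79 N·m counterclockwise.
Net load moment about support A = 770.8 N·m clockwise.
Reaction R at support B is upward at 1.62 m, arm 1.36 m → moment R × 1.36 counterclockwise.
Setting net torque to zero: R × 1.36 = 770.8 → R = 567 N.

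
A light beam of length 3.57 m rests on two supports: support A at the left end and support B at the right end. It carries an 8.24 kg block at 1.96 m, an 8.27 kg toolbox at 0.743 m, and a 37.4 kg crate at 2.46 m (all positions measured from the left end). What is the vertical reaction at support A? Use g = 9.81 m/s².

R_A ≈ 215 N

About support B:
Block: 8.24 × 9.81 = 80.83 N down at 1.96 m → arm 1.61 m, τ = 80.83 × 1.61 = 130.1 N·m counterclockwise.
Toolbox: 8.27 × 9.81 = 81.13 N down at 0.743 m → arm 2.827 m, τ = 81.13 × 2.827 = 229.4 N·m counterclockwise.
Crate: 37.4 × 9.81 = 366.9 N down at 2.46 m → arm 1.11 m, τ = 366.9 × 1.11 = 407.3 N·m counterclockwise.
Net load moment about support B = 766.8 N·m counterclockwise.
Reaction R at support A is upward at 0 m, arm 3.57 m → moment R × 3.57 clockwise.
Στ = 0 ⇒ R × 3.57 = 766.8 ⇒ R = 215 N.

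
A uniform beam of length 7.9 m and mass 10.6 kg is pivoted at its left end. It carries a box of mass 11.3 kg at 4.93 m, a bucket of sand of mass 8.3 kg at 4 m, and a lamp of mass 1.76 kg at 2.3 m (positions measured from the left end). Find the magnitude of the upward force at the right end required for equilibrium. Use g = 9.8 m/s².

Choose the left end as the axis so the unknown pivot reaction has zero arm there.
Beam weight: 10.6 × 9.8 = 103.9 N down at 3.95 m → arm 3.95 m, τ = 103.9 × 3.95 = 410.4 N·m clockwise.
Box: 11.3 × 9.8 = 110.7 N down at 4.93 m → arm 4.93 m, τ = 110.7 × 4.93 = 545.8 N·m clockwise.
Bucket of sand: 8.3 × 9.8 = 81.34 N down at 4 m → arm 4 m, τ = 81.34 × 4 = 325.4 N·m clockwise.
Lamp: 1.76 × 9.8 = 17.25 N down at 2.3 m → arm 2.3 m, τ = 17.25 × 2.3 = 39.67 N·m clockwise.
Net moment of the loads = 1321 N·m clockwise.
The upward force F acts at the right end, arm 7.9 m, giving F × 7.9 counterclockwise.
For rotational equilibrium, F × 7.9 = 1321, so F = 1321 / 7.9 = 167 N.

F ≈ 167 N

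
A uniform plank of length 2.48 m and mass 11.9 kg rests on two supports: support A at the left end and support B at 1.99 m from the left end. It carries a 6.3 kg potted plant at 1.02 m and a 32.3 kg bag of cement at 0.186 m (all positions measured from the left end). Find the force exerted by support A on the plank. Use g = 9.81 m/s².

About support B:
Beam weight: 11.9 × 9.81 = 116.7 N down at 1.24 m → arm 0.75 m, τ = 116.7 × 0.75 = 87.53 N·m counterclockwise.
Potted plant: 6.3 × 9.81 = 61.8 N down at 1.02 m → arm 0.97 m, τ = 61.8 × 0.97 = 59.95 N·m counterclockwise.
Bag of cement: 32.3 × 9.81 = 316.9 N down at 0.186 m → arm 1.804 m, τ = 316.9 × 1.804 = 571.7 N·m counterclockwise.
Net load moment about support B = 719.2 N·m counterclockwise.
Reaction R at support A is upward at 0 m, arm 1.99 m → moment R × 1.99 clockwise.
For rotational equilibrium, R × 1.99 = 719.2, so R = 361 N.

R_A ≈ 361 N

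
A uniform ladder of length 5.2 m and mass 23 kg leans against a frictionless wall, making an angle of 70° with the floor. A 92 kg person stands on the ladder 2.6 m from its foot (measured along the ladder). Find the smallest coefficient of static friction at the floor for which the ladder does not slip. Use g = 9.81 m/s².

μ_min ≈ 0.182

Take moments about the foot of the ladder.
Ladder weight 23×9.81 = 225.6 N acts at 2.6 m along the ladder; its horizontal arm is 2.6·cos70° = 0.8893 m → τ = 200.6 N·m clockwise.
Person: 92×9.81 = 902.5 N at 2.6 m → arm 0.8893 m → τ = 802.6 N·m clockwise.
Wall normal N acts horizontally at the top; its moment arm is the height L sinθ = 5.2·sin70° = 4.886 m, counterclockwise.
Balancing moments: N × 4.886 = 1003, giving N = 205.3 N.
ΣFx = 0 ⇒ f = N_wall = 205.3 N. ΣFy = 0 ⇒ N_floor = 1128 N.
μ_min = f / N_floor = 205.3 / 1128 = 0.182.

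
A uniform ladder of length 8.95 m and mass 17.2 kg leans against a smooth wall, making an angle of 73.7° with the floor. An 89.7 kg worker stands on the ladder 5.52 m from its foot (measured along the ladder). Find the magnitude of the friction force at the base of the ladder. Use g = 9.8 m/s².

f ≈ 183 N

About the foot of the ladder:
Ladder weight 17.2×9.8 = 168.6 N acts at 4.475 m along the ladder; its horizontal arm is 4.475·cos73.7° = 1.256 m → τ = 211.8 N·m clockwise.
Worker: 89.7×9.8 = 879.1 N at 5.52 m → arm 1.549 m → τ = 1362 N·m clockwise.
Wall normal N acts horizontally at the top; its moment arm is the height L sinθ = 8.95·sin73.7° = 8.59 m, counterclockwise.
Setting net torque to zero: N × 8.59 = 1574 → N = 183 N.
ΣFx = 0: friction at the foot balances the wall's push, so f = N_wall = 183 N.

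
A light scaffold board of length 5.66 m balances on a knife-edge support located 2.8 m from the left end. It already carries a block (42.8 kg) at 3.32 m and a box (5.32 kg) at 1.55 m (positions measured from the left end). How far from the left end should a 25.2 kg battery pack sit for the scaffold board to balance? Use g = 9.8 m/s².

x ≈ 2.18 m from the left end

Take moments about the knife-edge support (at 2.8 m from the left end).
Block: 42.8 × 9.8 = 419.4 N down at 3.32 m → arm 0.52 m, τ = 419.4 × 0.52 = 218.1 N·m clockwise.
Box: 5.32 × 9.8 = 52.14 N down at 1.55 m → arm 1.25 m, τ = 52.14 × 1.25 = 65.17 N·m counterclockwise.
Net moment of existing loads = 152.9 N·m clockwise.
The battery pack weighs 25.2 × 9.8 = 247 N and must supply an equal counterclockwise moment, so its lever arm about the knife-edge support is 152.9 / 247 = 0.619 m.
That puts it at 2.8 − 0.619 = 2.18 m from the left end.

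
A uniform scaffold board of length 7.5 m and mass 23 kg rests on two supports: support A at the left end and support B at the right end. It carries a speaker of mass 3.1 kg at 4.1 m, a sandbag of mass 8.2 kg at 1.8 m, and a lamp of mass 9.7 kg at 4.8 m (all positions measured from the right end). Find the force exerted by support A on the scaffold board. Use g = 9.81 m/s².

R_A ≈ 210 N

About support B:
Beam weight: 23 × 9.81 = 225.6 N down at 3.75 m → arm 3.75 m, τ = 225.6 × 3.75 = 846 N·m counterclockwise.
Speaker: 3.1 × 9.81 = 30.41 N down at 4.1 m → arm 4.1 m, τ = 30.41 × 4.1 = 124.7 N·m counterclockwise.
Sandbag: 8.2 × 9.81 = 80.44 N down at 1.8 m → arm 1.8 m, τ = 80.44 × 1.8 = 144.8 N·m counterclockwise.
Lamp: 9.7 × 9.81 = 95.16 N down at 4.8 m → arm 4.8 m, τ = 95.16 × 4.8 = 456.8 N·m counterclockwise.
Net load moment about support B = 1572 N·m counterclockwise.
Reaction R at support A is upward at 7.5 m, arm 7.5 m → moment R × 7.5 clockwise.
Balancing moments: R × 7.5 = 1572, giving R = 210 N.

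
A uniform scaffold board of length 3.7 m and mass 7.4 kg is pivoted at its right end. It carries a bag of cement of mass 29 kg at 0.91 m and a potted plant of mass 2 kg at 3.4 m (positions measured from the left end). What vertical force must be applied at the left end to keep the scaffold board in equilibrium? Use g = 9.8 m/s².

F ≈ 252 N

Sum moments about the right end (the unknown pivot reaction has zero arm there).
Beam weight: 7.4 × 9.8 = 72.52 N down at 1.85 m → arm 1.85 m, τ = 72.52 × 1.85 = 134.2 N·m counterclockwise.
Bag of cement: 29 × 9.8 = 284.2 N down at 0.91 m → arm 2.79 m, τ = 284.2 × 2.79 = 792.9 N·m counterclockwise.
Potted plant: 2 × 9.8 = 19.6 N down at 3.4 m → arm 0.3 m, τ = 19.6 × 0.3 = 5.88 N·m counterclockwise.
Net moment of the loads = 933 N·m counterclockwise.
The upward force F acts at the left end, arm 3.7 m, giving F × 3.7 clockwise.
Setting net torque to zero: F × 3.7 = 933 → F = 933 / 3.7 = 252 N.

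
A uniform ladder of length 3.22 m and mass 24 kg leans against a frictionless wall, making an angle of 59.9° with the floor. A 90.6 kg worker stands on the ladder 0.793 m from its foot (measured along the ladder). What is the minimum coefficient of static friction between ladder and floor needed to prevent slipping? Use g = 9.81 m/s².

μ_min ≈ 0.174

Take moments about the foot of the ladder.
Ladder weight 24×9.81 = 235.4 N acts at 1.61 m along the ladder; its horizontal arm is 1.61·cos59.9° = 0.8074 m → τ = 190.1 N·m clockwise.
Worker: 90.6×9.81 = 888.8 N at 0.793 m → arm 0.3977 m → τ = 353.5 N·m clockwise.
Wall normal N acts horizontally at the top; its moment arm is the height L sinθ = 3.22·sin59.9° = 2.786 m, counterclockwise.
Balancing moments: N × 2.786 = 543.6, giving N = 195.1 N.
ΣFx = 0 ⇒ f = N_wall = 195.1 N. ΣFy = 0 ⇒ N_floor = 1124 N.
μ_min = f / N_floor = 195.1 / 1124 = 0.174.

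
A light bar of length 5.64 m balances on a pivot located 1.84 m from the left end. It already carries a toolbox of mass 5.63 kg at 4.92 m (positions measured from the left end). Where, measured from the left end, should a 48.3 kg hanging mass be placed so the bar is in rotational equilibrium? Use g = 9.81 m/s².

Choose the pivot (at 1.84 m from the left end) as the axis so the support reaction has zero arm there.
Toolbox: 5.63 × 9.81 = 55.23 N down at 4.92 m → arm 3.08 m, τ = 55.23 × 3.08 = 170.1 N·m clockwise.
Net moment of existing loads = 170.1 N·m clockwise.
The hanging mass weighs 48.3 × 9.81 = 473.8 N and must supply an equal counterclockwise moment, so its lever arm about the pivot is 170.1 / 473.8 = 0.359 m.
That puts it at 1.84 − 0.359 = 1.48 m from the left end.

x ≈ 1.48 m from the left end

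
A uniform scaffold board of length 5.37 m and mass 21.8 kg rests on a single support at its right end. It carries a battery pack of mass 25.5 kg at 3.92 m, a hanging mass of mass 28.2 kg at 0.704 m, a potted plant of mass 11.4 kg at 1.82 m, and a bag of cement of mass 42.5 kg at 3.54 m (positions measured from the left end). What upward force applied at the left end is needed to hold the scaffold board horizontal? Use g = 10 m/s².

About the right end:
Beam weight: 21.8 × 10 = 218 N down at 2.685 m → arm 2.685 m, τ = 218 × 2.685 = 585.3 N·m counterclockwise.
Battery pack: 25.5 × 10 = 255 N down at 3.92 m → arm 1.45 m, τ = 255 × 1.45 = 369.8 N·m counterclockwise.
Hanging mass: 28.2 × 10 = 282 N down at 0.704 m → arm 4.666 m, τ = 282 × 4.666 = 1316 N·m counterclockwise.
Potted plant: 11.4 × 10 = 114 N down at 1.82 m → arm 3.55 m, τ = 114 × 3.55 = 404.7 N·m counterclockwise.
Bag of cement: 42.5 × 10 = 425 N down at 3.54 m → arm 1.83 m, τ = 425 × 1.83 = 777.8 N·m counterclockwise.
Net moment of the loads = 3454 N·m counterclockwise.
The upward force F acts at the left end, arm 5.37 m, giving F × 5.37 clockwise.
Στ = 0 ⇒ F × 5.37 = 3454 ⇒ F = 3454 / 5.37 = 643 N.

F ≈ 643 N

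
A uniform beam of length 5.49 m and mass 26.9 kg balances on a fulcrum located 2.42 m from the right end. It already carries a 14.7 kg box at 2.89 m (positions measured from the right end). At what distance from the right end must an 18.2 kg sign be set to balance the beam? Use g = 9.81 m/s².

Choose the fulcrum (at 2.42 m from the right end) as the axis so the support reaction has zero arm there.
Beam weight: 26.9 × 9.81 = 263.9 N down at 2.745 m → arm 0.325 m, τ = 263.9 × 0.325 = 85.77 N·m counterclockwise.
Box: 14.7 × 9.81 = 144.2 N down at 2.89 m → arm 0.47 m, τ = 144.2 × 0.47 = 67.77 N·m counterclockwise.
Net moment of existing loads = 153.5 N·m counterclockwise.
The sign weighs 18.2 × 9.81 = 178.5 N and must supply an equal clockwise moment, so its lever arm about the fulcrum is 153.5 / 178.5 = 0.86 m.
That puts it at 2.42 − 0.86 = 1.56 m from the right end.

x ≈ 1.56 m from the right end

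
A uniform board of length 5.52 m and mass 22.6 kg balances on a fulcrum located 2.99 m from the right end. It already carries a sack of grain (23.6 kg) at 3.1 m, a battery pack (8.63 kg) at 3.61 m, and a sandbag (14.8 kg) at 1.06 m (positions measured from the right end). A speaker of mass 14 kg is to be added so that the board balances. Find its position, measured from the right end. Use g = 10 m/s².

x ≈ 4.83 m from the right end

Taking torques about the fulcrum (at 2.99 m from the right end):
Beam weight: 22.6 × 10 = 226 N down at 2.76 m → arm 0.23 m, τ = 226 × 0.23 = 51.98 N·m clockwise.
Sack of grain: 23.6 × 10 = 236 N down at 3.1 m → arm 0.11 m, τ = 236 × 0.11 = 25.96 N·m counterclockwise.
Battery pack: 8.63 × 10 = 86.3 N down at 3.61 m → arm 0.62 m, τ = 86.3 × 0.62 = 53.51 N·m counterclockwise.
Sandbag: 14.8 × 10 = 148 N down at 1.06 m → arm 1.93 m, τ = 148 × 1.93 = 285.6 N·m clockwise.
Net moment of existing loads = 258.1 N·m clockwise.
The speaker weighs 14 × 10 = 140 N and must supply an equal counterclockwise moment, so its lever arm about the fulcrum is 258.1 / 140 = 1.84 m.
That puts it at 2.99 + 1.84 = 4.83 m from the right end.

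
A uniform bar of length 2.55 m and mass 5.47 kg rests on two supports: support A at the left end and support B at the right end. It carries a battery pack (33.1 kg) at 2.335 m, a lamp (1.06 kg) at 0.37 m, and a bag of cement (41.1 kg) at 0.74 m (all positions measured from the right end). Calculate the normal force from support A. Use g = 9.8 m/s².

R_A ≈ 442 N

About support B:
Beam weight: 5.47 × 9.8 = 53.61 N down at 1.275 m → arm 1.275 m, τ = 53.61 × 1.275 = 68.35 N·m counterclockwise.
Battery pack: 33.1 × 9.8 = 324.4 N down at 2.335 m → arm 2.335 m, τ = 324.4 × 2.335 = 757.5 N·m counterclockwise.
Lamp: 1.06 × 9.8 = 10.39 N down at 0.37 m → arm 0.37 m, τ = 10.39 × 0.37 = 3.844 N·m counterclockwise.
Bag of cement: 41.1 × 9.8 = 402.8 N down at 0.74 m → arm 0.74 m, τ = 402.8 × 0.74 = 298.1 N·m counterclockwise.
Net load moment about support B = 1128 N·m counterclockwise.
Reaction R at support A is upward at 2.55 m, arm 2.55 m → moment R × 2.55 clockwise.
Balancing moments: R × 2.55 = 1128, giving R = 442 N.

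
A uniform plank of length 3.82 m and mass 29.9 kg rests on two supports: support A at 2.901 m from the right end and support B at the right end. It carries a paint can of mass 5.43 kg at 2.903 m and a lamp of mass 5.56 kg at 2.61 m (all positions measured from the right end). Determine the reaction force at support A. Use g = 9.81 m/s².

R_A ≈ 295 N

About support B:
Beam weight: 29.9 × 9.81 = 293.3 N down at 1.91 m → arm 1.91 m, τ = 293.3 × 1.91 = 560.2 N·m counterclockwise.
Paint can: 5.43 × 9.81 = 53.27 N down at 2.903 m → arm 2.903 m, τ = 53.27 × 2.903 = 154.6 N·m counterclockwise.
Lamp: 5.56 × 9.81 = 54.54 N down at 2.61 m → arm 2.61 m, τ = 54.54 × 2.61 = 142.3 N·m counterclockwise.
Net load moment about support B = 857.1 N·m counterclockwise.
Reaction R at support A is upward at 2.901 m, arm 2.901 m → moment R × 2.901 clockwise.
Setting net torque to zero: R × 2.901 = 857.1 → R = 295 N.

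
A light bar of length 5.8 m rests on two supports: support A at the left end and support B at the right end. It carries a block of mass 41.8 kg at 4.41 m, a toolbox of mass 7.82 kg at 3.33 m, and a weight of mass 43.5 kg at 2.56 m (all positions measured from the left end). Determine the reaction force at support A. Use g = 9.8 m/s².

R_A ≈ 369 N

Choose support B as the axis so its reaction then has zero moment arm.
Block: 41.8 × 9.8 = 409.6 N down at 4.41 m → arm 1.39 m, τ = 409.6 × 1.39 = 569.3 N·m counterclockwise.
Toolbox: 7.82 × 9.8 = 76.64 N down at 3.33 m → arm 2.47 m, τ = 76.64 × 2.47 = 189.3 N·m counterclockwise.
Weight: 43.5 × 9.8 = 426.3 N down at 2.56 m → arm 3.24 m, τ = 426.3 × 3.24 = 1381 N·m counterclockwise.
Net load moment about support B = 2140 N·m counterclockwise.
Reaction R at support A is upward at 0 m, arm 5.8 m → moment R × 5.8 clockwise.
For rotational equilibrium, R × 5.8 = 2140, so R = 369 N.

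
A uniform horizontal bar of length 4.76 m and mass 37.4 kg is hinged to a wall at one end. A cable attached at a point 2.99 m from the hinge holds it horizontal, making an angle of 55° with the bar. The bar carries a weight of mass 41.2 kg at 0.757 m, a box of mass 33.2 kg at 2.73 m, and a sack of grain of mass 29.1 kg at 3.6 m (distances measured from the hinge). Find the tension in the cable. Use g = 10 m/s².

Taking torques about the hinge:
Beam weight: 37.4 × 10 = 374 N down at 2.38 m → arm 2.38 m, τ = 374 × 2.38 = 890.1 N·m clockwise.
Weight: 41.2 × 10 = 412 N down at 0.757 m → arm 0.757 m, τ = 412 × 0.757 = 311.9 N·m clockwise.
Box: 33.2 × 10 = 332 N down at 2.73 m → arm 2.73 m, τ = 332 × 2.73 = 906.4 N·m clockwise.
Sack of grain: 29.1 × 10 = 291 N down at 3.6 m → arm 3.6 m, τ = 291 × 3.6 = 1048 N·m clockwise.
Total clockwise load moment = 3156 N·m.
The cable tension T acts at 2.99 m; only its component perpendicular to the bar, T sinθ, produces torque. sin 55° = 0.8192.
Στ = 0 ⇒ T × 2.99 × 0.8192 = 3156 ⇒ T = 3156 / 2.449 = 1290 N.

T ≈ 1290 N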